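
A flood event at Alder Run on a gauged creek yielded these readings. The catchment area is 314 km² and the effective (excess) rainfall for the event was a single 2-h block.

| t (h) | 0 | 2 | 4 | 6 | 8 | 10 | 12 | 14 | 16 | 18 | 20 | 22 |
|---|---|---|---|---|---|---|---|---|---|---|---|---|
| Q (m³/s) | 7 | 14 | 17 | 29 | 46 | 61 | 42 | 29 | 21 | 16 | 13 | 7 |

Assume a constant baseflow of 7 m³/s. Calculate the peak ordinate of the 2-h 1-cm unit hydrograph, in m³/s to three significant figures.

U_p ≈ 108 m³/s

Direct runoff: 0.0, 7.0, 10.0, 22.0, 39.0, 54.0, 35.0, 22.0, 14.0, 9.0, 6.0, 0.0 m³/s; ΣQ_DR = 218.0 m³/s, peak = 54.0 m³/s.
Runoff depth d = ΣQ_DR·Δt / A = 218.0 × 7200 / (314 km²) = 4.999 mm.
The 1-cm UH is the DRH scaled by (10 mm)/d, so U_p = 54.0 × 10/4.999 = 108 m³/s.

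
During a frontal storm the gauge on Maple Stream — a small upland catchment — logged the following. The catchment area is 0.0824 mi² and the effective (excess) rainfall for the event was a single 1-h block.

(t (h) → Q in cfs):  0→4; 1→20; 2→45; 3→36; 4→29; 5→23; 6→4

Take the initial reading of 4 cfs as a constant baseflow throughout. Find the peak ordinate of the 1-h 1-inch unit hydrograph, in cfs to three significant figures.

Direct runoff: 0.0, 16.0, 41.0, 32.0, 25.0, 19.0, 0.0 cfs; ΣQ_DR = 133.0 cfs, peak = 41.0 cfs.
Runoff depth d = ΣQ_DR·Δt / A = 133.0 × 3600 / (0.0824 mi²) = 2.501 in.
The 1-inch UH is the DRH scaled by (1 in)/d, so U_p = 41.0 × 1/2.501 = 16.4 cfs.

U_p ≈ 16.4 cfs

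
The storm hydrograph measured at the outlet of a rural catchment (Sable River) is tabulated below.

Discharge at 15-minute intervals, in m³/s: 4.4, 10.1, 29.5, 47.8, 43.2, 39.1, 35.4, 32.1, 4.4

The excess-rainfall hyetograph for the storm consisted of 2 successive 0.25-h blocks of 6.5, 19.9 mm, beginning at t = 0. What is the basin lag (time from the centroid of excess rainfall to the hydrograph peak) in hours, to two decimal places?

t_L ≈ 0.44 h

Centroid of excess rainfall: t_c = Σ P_i·t̄_i / ΣP_i = 0.3134 h (block centres at 0.125, 0.375 h).
Hydrograph peak occurs at t = 0.75 h, so basin lag t_L = 0.75 − 0.3134 = 0.44 h.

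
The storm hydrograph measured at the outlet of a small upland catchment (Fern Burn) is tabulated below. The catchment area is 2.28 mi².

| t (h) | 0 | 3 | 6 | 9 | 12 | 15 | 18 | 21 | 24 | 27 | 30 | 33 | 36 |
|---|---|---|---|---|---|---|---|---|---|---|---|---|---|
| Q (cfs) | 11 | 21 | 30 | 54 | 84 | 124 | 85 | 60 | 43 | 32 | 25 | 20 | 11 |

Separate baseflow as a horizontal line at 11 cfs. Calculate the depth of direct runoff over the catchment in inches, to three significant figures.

d ≈ 0.932 in

Direct runoff: 0.0, 10.0, 19.0, 43.0, 73.0, 113.0, 74.0, 49.0, 32.0, 21.0, 14.0, 9.0, 0.0 cfs; ΣQ_DR = 457.0 cfs.
V = ΣQ_DR · Δt = 457.0 × 10800 s = 4.936 × 10^6 ft³.
Over A = 2.28 mi², depth = V / A = 0.932 in.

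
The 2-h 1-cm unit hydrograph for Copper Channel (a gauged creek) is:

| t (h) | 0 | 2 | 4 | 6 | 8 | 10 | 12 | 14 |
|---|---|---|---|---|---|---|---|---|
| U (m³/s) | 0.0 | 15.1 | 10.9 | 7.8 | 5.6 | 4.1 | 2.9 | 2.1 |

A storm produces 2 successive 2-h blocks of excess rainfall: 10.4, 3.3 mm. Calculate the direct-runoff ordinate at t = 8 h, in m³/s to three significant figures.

Q ≈ 8.40 m³/s

By discrete convolution, Q_j = Σ (P_i / 10 mm) · U_{j−i}.
At t = 8 h (j=4): Q = (10.4/10)·5.6 + (3.3/10)·7.8 = 8.40 m³/s.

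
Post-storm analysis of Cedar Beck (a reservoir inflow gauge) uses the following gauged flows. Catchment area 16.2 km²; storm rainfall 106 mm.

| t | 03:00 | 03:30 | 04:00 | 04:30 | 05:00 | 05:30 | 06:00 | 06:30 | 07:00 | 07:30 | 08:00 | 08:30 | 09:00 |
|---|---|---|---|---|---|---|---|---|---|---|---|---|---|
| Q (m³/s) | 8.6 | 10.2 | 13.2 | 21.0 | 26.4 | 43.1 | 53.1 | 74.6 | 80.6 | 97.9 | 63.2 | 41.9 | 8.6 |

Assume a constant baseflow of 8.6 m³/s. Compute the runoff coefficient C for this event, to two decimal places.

ΣQ_DR = 430.6 m³/s; V = ΣQ_DR·Δt = 7.751 × 10^5 m³.
Runoff depth d = V / A = 47.84 mm.
C = d / P = 47.84 / 106 = 0.45.

C ≈ 0.45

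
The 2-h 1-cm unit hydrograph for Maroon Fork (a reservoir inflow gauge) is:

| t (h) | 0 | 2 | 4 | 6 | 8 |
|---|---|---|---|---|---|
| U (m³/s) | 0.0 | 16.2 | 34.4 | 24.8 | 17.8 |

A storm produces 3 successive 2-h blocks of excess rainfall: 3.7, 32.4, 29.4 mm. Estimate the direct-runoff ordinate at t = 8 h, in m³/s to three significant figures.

Q ≈ 188 m³/s

By discrete convolution, Q_j = Σ (P_i / 10 mm) · U_{j−i}.
At t = 8 h (j=4): Q = (3.7/10)·17.8 + (32.4/10)·24.8 + (29.4/10)·34.4 = 188 m³/s.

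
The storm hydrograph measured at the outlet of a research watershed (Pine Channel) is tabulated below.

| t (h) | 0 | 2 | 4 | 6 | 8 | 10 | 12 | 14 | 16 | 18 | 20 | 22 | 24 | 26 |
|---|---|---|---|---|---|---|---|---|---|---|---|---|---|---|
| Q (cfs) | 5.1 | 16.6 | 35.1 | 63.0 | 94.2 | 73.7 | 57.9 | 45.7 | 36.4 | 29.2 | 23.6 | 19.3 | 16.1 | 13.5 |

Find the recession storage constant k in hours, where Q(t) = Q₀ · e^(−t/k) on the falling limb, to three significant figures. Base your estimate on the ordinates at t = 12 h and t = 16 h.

On the falling limb, Q drops from 57.9 to 36.4 cfs between t = 12 h and t = 16 h (Δt = 4 h).
k = −Δt / ln(Q₂/Q₁) = −4 / ln(36.4/57.9) = 8.62 h.

k ≈ 8.62 h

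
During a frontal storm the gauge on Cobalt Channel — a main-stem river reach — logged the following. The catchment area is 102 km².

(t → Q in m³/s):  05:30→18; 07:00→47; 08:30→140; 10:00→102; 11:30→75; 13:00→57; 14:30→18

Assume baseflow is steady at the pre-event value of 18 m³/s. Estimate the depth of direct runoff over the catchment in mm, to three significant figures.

d ≈ 17.5 mm

Direct runoff: 0.0, 29.0, 122.0, 84.0, 57.0, 39.0, 0.0 m³/s; ΣQ_DR = 331.0 m³/s.
V = ΣQ_DR · Δt = 331.0 × 5400 s = 1.787 × 10^6 m³.
Over A = 102 km², depth = V / A = 17.5 mm.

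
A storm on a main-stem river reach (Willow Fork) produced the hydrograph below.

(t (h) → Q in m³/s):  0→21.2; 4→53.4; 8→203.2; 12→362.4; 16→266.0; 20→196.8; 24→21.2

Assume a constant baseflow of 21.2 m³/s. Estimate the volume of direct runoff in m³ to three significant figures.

Direct-runoff ordinates (Q − Q_b): 0.0, 32.2, 182.0, 341.2, 244.8, 175.6, 0.0 m³/s.
ΣQ_DR = 975.8 m³/s.
With Δt = 4 h = 14400 s, V = ΣQ_DR · Δt = 975.8 × 14400 = 1.41 × 10^7 m³.

V ≈ 1.41 × 10^7 m³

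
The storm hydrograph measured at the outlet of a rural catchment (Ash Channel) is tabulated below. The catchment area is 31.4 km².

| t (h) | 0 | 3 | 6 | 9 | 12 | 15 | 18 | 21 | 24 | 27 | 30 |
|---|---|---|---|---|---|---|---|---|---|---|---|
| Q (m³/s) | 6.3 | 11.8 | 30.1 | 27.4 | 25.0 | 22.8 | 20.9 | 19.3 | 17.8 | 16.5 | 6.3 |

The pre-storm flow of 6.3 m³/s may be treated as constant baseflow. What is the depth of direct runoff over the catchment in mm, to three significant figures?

Direct runoff: 0.0, 5.5, 23.8, 21.1, 18.7, 16.5, 14.6, 13.0, 11.5, 10.2, 0.0 m³/s; ΣQ_DR = 134.9 m³/s.
V = ΣQ_DR · Δt = 134.9 × 10800 s = 1.457 × 10^6 m³.
Over A = 31.4 km², depth = V / A = 46.4 mm.

d ≈ 46.4 mm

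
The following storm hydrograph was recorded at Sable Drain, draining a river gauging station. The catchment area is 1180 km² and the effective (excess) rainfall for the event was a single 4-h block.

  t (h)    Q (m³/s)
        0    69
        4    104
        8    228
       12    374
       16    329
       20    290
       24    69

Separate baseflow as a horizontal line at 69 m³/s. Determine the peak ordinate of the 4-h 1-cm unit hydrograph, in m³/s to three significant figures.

U_p ≈ 255 m³/s

Direct runoff: 0.0, 35.0, 159.0, 305.0, 260.0, 221.0, 0.0 m³/s; ΣQ_DR = 980.0 m³/s, peak = 305.0 m³/s.
Runoff depth d = ΣQ_DR·Δt / A = 980.0 × 14400 / (1180 km²) = 11.96 mm.
The 1-cm UH is the DRH scaled by (10 mm)/d, so U_p = 305.0 × 10/11.96 = 255 m³/s.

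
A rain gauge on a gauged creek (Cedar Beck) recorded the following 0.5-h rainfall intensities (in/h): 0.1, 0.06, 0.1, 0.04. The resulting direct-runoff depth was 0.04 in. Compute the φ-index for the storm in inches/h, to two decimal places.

Only the 2 blocks with intensity above φ contribute runoff: 0.1, 0.1 in/h.
Σ(I−φ)·Δt = d  ⇒  (0.1+0.1 − 2φ)·0.5 = 0.04
φ = (0.2000 − 0.04/0.5) / 2 = 0.06 in/h.

φ ≈ 0.06 in/h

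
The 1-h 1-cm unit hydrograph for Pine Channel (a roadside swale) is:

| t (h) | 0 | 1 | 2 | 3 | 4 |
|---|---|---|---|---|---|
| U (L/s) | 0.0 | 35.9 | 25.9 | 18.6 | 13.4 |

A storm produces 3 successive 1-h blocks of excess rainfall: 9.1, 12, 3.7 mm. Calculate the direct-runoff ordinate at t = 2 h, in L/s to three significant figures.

By discrete convolution, Q_j = Σ (P_i / 10 mm) · U_{j−i}.
At t = 2 h (j=2): Q = (9.1/10)·25.9 + (12/10)·35.9 + (3.7/10)·0.0 = 66.6 L/s.

Q ≈ 66.6 L/s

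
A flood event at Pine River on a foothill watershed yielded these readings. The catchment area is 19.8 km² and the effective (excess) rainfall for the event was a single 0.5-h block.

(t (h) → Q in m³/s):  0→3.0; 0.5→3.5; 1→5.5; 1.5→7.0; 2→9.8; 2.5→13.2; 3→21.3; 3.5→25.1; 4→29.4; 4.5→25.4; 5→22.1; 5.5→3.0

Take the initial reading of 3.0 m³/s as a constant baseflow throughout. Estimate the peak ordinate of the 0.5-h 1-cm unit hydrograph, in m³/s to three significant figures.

U_p ≈ 22.0 m³/s

Direct runoff: 0.0, 0.5, 2.5, 4.0, 6.8, 10.2, 18.3, 22.1, 26.4, 22.4, 19.1, 0.0 m³/s; ΣQ_DR = 132.3 m³/s, peak = 26.4 m³/s.
Runoff depth d = ΣQ_DR·Δt / A = 132.3 × 1800 / (19.8 km²) = 12.03 mm.
The 1-cm UH is the DRH scaled by (10 mm)/d, so U_p = 26.4 × 10/12.03 = 22.0 m³/s.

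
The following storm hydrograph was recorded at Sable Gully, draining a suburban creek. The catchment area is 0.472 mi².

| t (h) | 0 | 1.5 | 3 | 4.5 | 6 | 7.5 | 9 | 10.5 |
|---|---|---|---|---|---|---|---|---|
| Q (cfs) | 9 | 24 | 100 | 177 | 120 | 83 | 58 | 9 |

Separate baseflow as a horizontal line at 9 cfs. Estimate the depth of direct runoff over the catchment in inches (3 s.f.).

d ≈ 2.50 in

Direct runoff: 0.0, 15.0, 91.0, 168.0, 111.0, 74.0, 49.0, 0.0 cfs; ΣQ_DR = 508.0 cfs.
V = ΣQ_DR · Δt = 508.0 × 5400 s = 2.743 × 10^6 ft³.
Over A = 0.472 mi², depth = V / A = 2.50 in.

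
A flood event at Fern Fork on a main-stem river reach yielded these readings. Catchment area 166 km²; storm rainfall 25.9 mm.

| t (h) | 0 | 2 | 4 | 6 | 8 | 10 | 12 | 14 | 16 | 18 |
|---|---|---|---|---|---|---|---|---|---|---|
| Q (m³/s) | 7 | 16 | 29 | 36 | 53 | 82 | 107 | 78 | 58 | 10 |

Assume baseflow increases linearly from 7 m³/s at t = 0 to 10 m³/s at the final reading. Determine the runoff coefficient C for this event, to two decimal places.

C ≈ 0.65

ΣQ_DR = 391.0 m³/s; V = ΣQ_DR·Δt = 2.815 × 10^6 m³.
Runoff depth d = V / A = 16.96 mm.
C = d / P = 16.96 / 25.9 = 0.65.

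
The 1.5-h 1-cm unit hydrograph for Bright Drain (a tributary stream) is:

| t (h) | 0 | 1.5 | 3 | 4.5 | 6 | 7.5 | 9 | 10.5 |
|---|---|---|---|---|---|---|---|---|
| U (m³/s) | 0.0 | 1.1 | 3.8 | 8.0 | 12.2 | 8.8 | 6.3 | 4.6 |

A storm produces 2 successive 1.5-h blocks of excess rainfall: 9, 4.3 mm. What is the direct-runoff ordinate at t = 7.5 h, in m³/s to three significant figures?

By discrete convolution, Q_j = Σ (P_i / 10 mm) · U_{j−i}.
At t = 7.5 h (j=5): Q = (9/10)·8.8 + (4.3/10)·12.2 = 13.2 m³/s.

Q ≈ 13.2 m³/s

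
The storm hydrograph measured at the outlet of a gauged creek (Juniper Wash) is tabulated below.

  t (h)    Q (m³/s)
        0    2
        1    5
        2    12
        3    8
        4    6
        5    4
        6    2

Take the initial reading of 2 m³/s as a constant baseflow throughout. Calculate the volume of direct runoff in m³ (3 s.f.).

Direct-runoff ordinates (Q − Q_b): 0.0, 3.0, 10.0, 6.0, 4.0, 2.0, 0.0 m³/s.
ΣQ_DR = 25.00 m³/s.
With Δt = 1 h = 3600 s, V = ΣQ_DR · Δt = 25.00 × 3600 = 90000 m³.

V ≈ 90000 m³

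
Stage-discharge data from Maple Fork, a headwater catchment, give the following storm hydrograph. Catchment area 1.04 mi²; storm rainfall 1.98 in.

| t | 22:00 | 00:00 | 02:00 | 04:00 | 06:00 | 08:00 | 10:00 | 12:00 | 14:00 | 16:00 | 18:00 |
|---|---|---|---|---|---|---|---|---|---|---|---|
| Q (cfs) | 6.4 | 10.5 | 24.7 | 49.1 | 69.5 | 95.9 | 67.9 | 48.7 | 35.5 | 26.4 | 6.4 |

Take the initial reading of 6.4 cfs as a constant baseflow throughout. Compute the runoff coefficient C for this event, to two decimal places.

C ≈ 0.56

ΣQ_DR = 370.6 cfs; V = ΣQ_DR·Δt = 2.668 × 10^6 ft³.
Runoff depth d = V / A = 1.104 in.
C = d / P = 1.104 / 1.98 = 0.56.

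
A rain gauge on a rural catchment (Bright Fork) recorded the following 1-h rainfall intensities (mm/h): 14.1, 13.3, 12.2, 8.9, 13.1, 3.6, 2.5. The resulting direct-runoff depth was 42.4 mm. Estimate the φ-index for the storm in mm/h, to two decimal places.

Only the 5 blocks with intensity above φ contribute runoff: 14.1, 13.3, 12.2, 8.9, 13.1 mm/h.
Σ(I−φ)·Δt = d  ⇒  (14.1+13.3+12.2+8.9+13.1 − 5φ)·1 = 42.4
φ = (61.60 − 42.4/1) / 5 = 3.84 mm/h.

φ ≈ 3.84 mm/h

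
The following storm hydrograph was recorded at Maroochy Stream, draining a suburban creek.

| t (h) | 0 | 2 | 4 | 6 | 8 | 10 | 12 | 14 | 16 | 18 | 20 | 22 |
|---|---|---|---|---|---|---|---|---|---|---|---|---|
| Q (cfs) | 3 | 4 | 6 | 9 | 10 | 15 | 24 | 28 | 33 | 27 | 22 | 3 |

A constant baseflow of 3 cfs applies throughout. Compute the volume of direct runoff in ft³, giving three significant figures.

V ≈ 1.07 × 10^6 ft³

Direct-runoff ordinates (Q − Q_b): 0.0, 1.0, 3.0, 6.0, 7.0, 12.0, 21.0, 25.0, 30.0, 24.0, 19.0, 0.0 cfs.
ΣQ_DR = 148.0 cfs.
With Δt = 2 h = 7200 s, V = ΣQ_DR · Δt = 148.0 × 7200 = 1.07 × 10^6 ft³.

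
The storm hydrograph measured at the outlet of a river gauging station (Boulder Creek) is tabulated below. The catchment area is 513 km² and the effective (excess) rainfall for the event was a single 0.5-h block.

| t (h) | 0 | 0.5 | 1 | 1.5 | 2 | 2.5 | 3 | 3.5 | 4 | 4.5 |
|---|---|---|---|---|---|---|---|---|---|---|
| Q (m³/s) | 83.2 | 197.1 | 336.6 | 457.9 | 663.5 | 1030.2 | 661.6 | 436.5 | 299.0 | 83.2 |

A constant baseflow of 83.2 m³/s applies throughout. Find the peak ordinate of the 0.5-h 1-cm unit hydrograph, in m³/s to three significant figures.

Direct runoff: 0.0, 113.9, 253.4, 374.7, 580.3, 947.0, 578.4, 353.3, 215.8, 0.0 m³/s; ΣQ_DR = 3417 m³/s, peak = 947.0 m³/s.
Runoff depth d = ΣQ_DR·Δt / A = 3417 × 1800 / (513 km²) = 11.99 mm.
The 1-cm UH is the DRH scaled by (10 mm)/d, so U_p = 947.0 × 10/11.99 = 790 m³/s.

U_p ≈ 790 m³/s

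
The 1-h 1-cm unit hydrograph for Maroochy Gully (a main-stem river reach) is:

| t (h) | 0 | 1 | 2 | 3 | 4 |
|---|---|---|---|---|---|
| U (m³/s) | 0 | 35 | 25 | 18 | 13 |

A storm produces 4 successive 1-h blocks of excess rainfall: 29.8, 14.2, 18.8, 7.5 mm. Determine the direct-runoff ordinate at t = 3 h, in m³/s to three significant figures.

By discrete convolution, Q_j = Σ (P_i / 10 mm) · U_{j−i}.
At t = 3 h (j=3): Q = (29.8/10)·18 + (14.2/10)·25 + (18.8/10)·35 + (7.5/10)·0 = 155 m³/s.

Q ≈ 155 m³/s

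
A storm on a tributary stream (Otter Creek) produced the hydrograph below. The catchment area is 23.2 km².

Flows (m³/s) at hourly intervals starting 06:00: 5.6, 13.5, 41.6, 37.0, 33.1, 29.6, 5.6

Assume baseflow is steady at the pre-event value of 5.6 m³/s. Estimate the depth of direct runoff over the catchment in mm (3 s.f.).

Direct runoff: 0.0, 7.9, 36.0, 31.4, 27.5, 24.0, 0.0 m³/s; ΣQ_DR = 126.8 m³/s.
V = ΣQ_DR · Δt = 126.8 × 3600 s = 4.565 × 10^5 m³.
Over A = 23.2 km², depth = V / A = 19.7 mm.

d ≈ 19.7 mm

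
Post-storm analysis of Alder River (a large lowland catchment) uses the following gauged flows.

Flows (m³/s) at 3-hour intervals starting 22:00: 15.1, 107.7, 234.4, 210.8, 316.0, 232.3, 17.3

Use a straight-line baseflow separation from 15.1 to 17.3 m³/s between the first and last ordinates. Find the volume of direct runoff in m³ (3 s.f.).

Direct-runoff ordinates (Q − Q_b): 0.00, 92.23, 218.57, 194.60, 299.43, 215.37, 0.00 m³/s.
ΣQ_DR = 1020 m³/s.
With Δt = 3 h = 10800 s, V = ΣQ_DR · Δt = 1020 × 10800 = 1.10 × 10^7 m³.

V ≈ 1.10 × 10^7 m³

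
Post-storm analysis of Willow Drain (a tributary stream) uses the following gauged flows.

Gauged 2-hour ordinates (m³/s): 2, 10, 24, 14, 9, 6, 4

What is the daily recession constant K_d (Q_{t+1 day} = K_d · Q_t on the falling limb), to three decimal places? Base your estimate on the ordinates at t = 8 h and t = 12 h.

K_d ≈ 0.008

Between t = 8 h and t = 12 h the flow falls from 9 to 4 m³/s over 2×2 h = 4 h.
Per-interval ratio K = (4/9)^(1/2) = 0.6667; K_d = K^(24/2) = 0.008.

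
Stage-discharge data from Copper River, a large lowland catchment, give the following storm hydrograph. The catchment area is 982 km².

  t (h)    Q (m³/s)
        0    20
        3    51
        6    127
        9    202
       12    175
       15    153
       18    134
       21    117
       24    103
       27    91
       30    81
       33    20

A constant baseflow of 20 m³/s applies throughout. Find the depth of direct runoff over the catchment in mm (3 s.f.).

d ≈ 11.4 mm

Direct runoff: 0.0, 31.0, 107.0, 182.0, 155.0, 133.0, 114.0, 97.0, 83.0, 71.0, 61.0, 0.0 m³/s; ΣQ_DR = 1034 m³/s.
V = ΣQ_DR · Δt = 1034 × 10800 s = 1.117 × 10^7 m³.
Over A = 982 km², depth = V / A = 11.4 mm.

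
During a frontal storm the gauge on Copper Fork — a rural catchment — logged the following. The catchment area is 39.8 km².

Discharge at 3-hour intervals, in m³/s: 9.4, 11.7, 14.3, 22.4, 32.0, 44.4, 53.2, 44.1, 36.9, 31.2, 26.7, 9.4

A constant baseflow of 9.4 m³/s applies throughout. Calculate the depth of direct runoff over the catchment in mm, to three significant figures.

Direct runoff: 0.0, 2.3, 4.9, 13.0, 22.6, 35.0, 43.8, 34.7, 27.5, 21.8, 17.3, 0.0 m³/s; ΣQ_DR = 222.9 m³/s.
V = ΣQ_DR · Δt = 222.9 × 10800 s = 2.407 × 10^6 m³.
Over A = 39.8 km², depth = V / A = 60.5 mm.

d ≈ 60.5 mm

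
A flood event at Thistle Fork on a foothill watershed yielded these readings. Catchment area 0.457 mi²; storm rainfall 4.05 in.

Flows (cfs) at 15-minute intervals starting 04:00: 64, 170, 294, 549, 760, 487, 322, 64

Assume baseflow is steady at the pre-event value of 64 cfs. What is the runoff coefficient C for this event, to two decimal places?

C ≈ 0.46

ΣQ_DR = 2198 cfs; V = ΣQ_DR·Δt = 1.978 × 10^6 ft³.
Runoff depth d = V / A = 1.863 in.
C = d / P = 1.863 / 4.05 = 0.46.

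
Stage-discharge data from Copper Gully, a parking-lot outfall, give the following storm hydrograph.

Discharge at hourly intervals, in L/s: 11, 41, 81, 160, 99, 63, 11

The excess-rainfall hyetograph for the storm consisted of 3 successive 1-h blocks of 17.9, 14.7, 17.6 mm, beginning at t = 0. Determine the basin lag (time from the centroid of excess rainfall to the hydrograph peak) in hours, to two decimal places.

t_L ≈ 1.51 h

Centroid of excess rainfall: t_c = Σ P_i·t̄_i / ΣP_i = 1.4940 h (block centres at 0.5, 1.5, 2.5 h).
Hydrograph peak occurs at t = 3 h, so basin lag t_L = 3 − 1.4940 = 1.51 h.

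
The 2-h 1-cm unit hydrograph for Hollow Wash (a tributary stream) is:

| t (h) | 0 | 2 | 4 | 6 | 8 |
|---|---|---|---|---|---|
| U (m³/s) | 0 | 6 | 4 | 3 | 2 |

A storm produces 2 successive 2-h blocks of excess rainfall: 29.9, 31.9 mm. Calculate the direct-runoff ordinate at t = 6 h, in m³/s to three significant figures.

By discrete convolution, Q_j = Σ (P_i / 10 mm) · U_{j−i}.
At t = 6 h (j=3): Q = (29.9/10)·3 + (31.9/10)·4 = 21.7 m³/s.

Q ≈ 21.7 m³/s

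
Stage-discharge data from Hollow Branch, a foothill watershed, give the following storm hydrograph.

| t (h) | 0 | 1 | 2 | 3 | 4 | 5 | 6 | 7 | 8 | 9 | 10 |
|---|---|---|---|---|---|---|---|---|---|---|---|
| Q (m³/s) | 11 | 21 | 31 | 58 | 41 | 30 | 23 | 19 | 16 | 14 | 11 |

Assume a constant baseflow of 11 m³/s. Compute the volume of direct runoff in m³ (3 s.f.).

Direct-runoff ordinates (Q − Q_b): 0.0, 10.0, 20.0, 47.0, 30.0, 19.0, 12.0, 8.0, 5.0, 3.0, 0.0 m³/s.
ΣQ_DR = 154.0 m³/s.
With Δt = 1 h = 3600 s, V = ΣQ_DR · Δt = 154.0 × 3600 = 5.54 × 10^5 m³.

V ≈ 5.54 × 10^5 m³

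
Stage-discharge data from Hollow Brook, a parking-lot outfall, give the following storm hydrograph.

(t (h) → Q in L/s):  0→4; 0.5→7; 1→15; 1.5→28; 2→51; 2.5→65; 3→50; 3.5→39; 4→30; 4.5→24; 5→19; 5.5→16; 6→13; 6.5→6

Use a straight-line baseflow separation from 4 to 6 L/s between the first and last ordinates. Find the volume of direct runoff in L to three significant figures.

V ≈ 5.35 × 10^5 L

Direct-runoff ordinates (Q − Q_b): 0.00, 2.85, 10.69, 23.54, 46.38, 60.23, 45.08, 33.92, 24.77, 18.62, 13.46, 10.31, 7.15, 0.00 L/s.
ΣQ_DR = 297.0 L/s.
With Δt = 0.5 h = 1800 s, V = ΣQ_DR · Δt = 297.0 × 1800 = 5.35 × 10^5 L.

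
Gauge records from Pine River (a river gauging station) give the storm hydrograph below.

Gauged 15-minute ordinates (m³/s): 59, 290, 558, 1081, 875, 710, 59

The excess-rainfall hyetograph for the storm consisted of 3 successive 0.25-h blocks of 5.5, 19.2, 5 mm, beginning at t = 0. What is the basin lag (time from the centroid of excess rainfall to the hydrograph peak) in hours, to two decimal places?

Centroid of excess rainfall: t_c = Σ P_i·t̄_i / ΣP_i = 0.3708 h (block centres at 0.125, 0.375, 0.625 h).
Hydrograph peak occurs at t = 0.75 h, so basin lag t_L = 0.75 − 0.3708 = 0.38 h.

t_L ≈ 0.38 h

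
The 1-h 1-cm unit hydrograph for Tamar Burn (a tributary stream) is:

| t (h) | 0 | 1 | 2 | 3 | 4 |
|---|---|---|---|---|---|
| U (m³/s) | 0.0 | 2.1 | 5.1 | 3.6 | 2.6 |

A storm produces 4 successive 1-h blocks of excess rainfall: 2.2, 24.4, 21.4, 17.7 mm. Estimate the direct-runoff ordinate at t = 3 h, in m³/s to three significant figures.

By discrete convolution, Q_j = Σ (P_i / 10 mm) · U_{j−i}.
At t = 3 h (j=3): Q = (2.2/10)·3.6 + (24.4/10)·5.1 + (21.4/10)·2.1 + (17.7/10)·0.0 = 17.7 m³/s.

Q ≈ 17.7 m³/s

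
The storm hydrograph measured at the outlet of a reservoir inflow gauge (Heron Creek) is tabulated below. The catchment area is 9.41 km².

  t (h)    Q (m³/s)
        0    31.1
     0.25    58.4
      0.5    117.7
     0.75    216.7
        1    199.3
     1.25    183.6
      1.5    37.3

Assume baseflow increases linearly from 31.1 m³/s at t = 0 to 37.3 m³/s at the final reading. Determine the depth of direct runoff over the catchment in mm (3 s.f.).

Direct runoff: 0.00, 26.27, 84.53, 182.50, 164.07, 147.33, 0.00 m³/s; ΣQ_DR = 604.7 m³/s.
V = ΣQ_DR · Δt = 604.7 × 900 s = 5.442 × 10^5 m³.
Over A = 9.41 km², depth = V / A = 57.8 mm.

d ≈ 57.8 mm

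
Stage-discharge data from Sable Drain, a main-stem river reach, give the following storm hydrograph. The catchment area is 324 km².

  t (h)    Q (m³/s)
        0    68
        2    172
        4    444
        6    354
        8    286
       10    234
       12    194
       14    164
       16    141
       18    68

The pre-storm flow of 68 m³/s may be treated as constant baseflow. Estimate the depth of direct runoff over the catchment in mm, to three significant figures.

Direct runoff: 0.0, 104.0, 376.0, 286.0, 218.0, 166.0, 126.0, 96.0, 73.0, 0.0 m³/s; ΣQ_DR = 1445 m³/s.
V = ΣQ_DR · Δt = 1445 × 7200 s = 1.040 × 10^7 m³.
Over A = 324 km², depth = V / A = 32.1 mm.

d ≈ 32.1 mm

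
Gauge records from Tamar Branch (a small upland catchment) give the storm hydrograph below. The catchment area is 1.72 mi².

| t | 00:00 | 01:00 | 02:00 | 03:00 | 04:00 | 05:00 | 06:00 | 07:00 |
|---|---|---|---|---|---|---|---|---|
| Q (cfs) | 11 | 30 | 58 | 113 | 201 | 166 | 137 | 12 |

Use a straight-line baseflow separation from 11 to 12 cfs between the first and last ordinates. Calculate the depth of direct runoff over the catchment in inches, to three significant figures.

Direct runoff: 0.00, 18.86, 46.71, 101.57, 189.43, 154.29, 125.14, 0.00 cfs; ΣQ_DR = 636.0 cfs.
V = ΣQ_DR · Δt = 636.0 × 3600 s = 2.290 × 10^6 ft³.
Over A = 1.72 mi², depth = V / A = 0.573 in.

d ≈ 0.573 in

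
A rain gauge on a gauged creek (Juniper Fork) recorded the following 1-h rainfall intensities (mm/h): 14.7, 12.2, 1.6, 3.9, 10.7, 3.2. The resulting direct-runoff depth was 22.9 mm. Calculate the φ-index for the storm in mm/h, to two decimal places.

φ ≈ 4.90 mm/h

Only the 3 blocks with intensity above φ contribute runoff: 14.7, 12.2, 10.7 mm/h.
Σ(I−φ)·Δt = d  ⇒  (14.7+12.2+10.7 − 3φ)·1 = 22.9
φ = (37.60 − 22.9/1) / 3 = 4.90 mm/h.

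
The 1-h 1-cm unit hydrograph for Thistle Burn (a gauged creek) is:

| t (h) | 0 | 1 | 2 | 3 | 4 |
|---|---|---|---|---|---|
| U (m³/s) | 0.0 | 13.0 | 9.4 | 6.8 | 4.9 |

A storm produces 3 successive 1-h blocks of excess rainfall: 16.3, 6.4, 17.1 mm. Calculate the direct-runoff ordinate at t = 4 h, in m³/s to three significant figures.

Q ≈ 28.4 m³/s

By discrete convolution, Q_j = Σ (P_i / 10 mm) · U_{j−i}.
At t = 4 h (j=4): Q = (16.3/10)·4.9 + (6.4/10)·6.8 + (17.1/10)·9.4 = 28.4 m³/s.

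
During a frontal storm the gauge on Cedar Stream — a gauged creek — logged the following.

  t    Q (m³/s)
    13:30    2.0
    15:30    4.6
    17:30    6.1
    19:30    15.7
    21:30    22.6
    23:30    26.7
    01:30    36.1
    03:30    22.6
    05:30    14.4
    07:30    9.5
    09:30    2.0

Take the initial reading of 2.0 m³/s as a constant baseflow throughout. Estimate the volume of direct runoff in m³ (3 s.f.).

Direct-runoff ordinates (Q − Q_b): 0.0, 2.6, 4.1, 13.7, 20.6, 24.7, 34.1, 20.6, 12.4, 7.5, 0.0 m³/s.
ΣQ_DR = 140.3 m³/s.
With Δt = 2 h = 7200 s, V = ΣQ_DR · Δt = 140.3 × 7200 = 1.01 × 10^6 m³.

V ≈ 1.01 × 10^6 m³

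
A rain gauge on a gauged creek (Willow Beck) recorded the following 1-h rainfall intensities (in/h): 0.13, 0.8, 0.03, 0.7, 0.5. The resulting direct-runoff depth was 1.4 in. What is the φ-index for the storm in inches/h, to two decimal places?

φ ≈ 0.20 in/h

Only the 3 blocks with intensity above φ contribute runoff: 0.8, 0.7, 0.5 in/h.
Σ(I−φ)·Δt = d  ⇒  (0.8+0.7+0.5 − 3φ)·1 = 1.4
φ = (2.000 − 1.4/1) / 3 = 0.20 in/h.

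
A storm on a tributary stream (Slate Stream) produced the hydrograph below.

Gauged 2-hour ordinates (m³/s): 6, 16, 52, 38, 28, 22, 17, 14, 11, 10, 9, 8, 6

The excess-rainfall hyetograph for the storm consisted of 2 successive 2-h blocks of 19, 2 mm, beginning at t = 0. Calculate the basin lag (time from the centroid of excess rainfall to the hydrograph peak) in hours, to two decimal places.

t_L ≈ 2.81 h

Centroid of excess rainfall: t_c = Σ P_i·t̄_i / ΣP_i = 1.1905 h (block centres at 1, 3 h).
Hydrograph peak occurs at t = 4 h, so basin lag t_L = 4 − 1.1905 = 2.81 h.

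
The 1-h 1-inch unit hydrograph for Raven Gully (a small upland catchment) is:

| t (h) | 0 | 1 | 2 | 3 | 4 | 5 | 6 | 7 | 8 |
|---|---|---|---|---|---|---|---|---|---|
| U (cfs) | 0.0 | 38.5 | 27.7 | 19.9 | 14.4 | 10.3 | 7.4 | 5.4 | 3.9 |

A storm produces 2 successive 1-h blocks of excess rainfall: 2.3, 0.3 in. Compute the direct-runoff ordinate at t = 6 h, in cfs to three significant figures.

Q ≈ 20.1 cfs

By discrete convolution, Q_j = Σ (P_i / 1 in) · U_{j−i}.
At t = 6 h (j=6): Q = (2.3/1)·7.4 + (0.3/1)·10.3 = 20.1 cfs.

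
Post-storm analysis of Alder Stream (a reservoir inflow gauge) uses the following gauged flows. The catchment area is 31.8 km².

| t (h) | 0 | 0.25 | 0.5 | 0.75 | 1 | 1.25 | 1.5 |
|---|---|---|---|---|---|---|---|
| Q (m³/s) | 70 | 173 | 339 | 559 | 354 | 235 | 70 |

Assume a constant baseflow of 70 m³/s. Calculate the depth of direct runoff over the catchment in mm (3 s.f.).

Direct runoff: 0.0, 103.0, 269.0, 489.0, 284.0, 165.0, 0.0 m³/s; ΣQ_DR = 1310 m³/s.
V = ΣQ_DR · Δt = 1310 × 900 s = 1.179 × 10^6 m³.
Over A = 31.8 km², depth = V / A = 37.1 mm.

d ≈ 37.1 mm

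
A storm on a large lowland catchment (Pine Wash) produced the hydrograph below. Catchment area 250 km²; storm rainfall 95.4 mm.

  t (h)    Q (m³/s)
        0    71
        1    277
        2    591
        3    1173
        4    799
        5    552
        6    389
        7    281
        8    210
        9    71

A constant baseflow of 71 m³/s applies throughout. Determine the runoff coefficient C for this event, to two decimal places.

C ≈ 0.56

ΣQ_DR = 3704 m³/s; V = ΣQ_DR·Δt = 1.333 × 10^7 m³.
Runoff depth d = V / A = 53.34 mm.
C = d / P = 53.34 / 95.4 = 0.56.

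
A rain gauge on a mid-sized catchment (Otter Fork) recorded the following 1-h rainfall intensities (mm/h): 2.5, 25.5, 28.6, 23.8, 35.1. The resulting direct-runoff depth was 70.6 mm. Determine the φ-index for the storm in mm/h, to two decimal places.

Only the 4 blocks with intensity above φ contribute runoff: 25.5, 28.6, 23.8, 35.1 mm/h.
Σ(I−φ)·Δt = d  ⇒  (25.5+28.6+23.8+35.1 − 4φ)·1 = 70.6
φ = (113.0 − 70.6/1) / 4 = 10.60 mm/h.

φ ≈ 10.60 mm/h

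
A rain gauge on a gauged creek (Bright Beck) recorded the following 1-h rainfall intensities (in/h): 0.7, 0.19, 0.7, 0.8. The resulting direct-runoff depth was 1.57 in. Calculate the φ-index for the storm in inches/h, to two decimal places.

φ ≈ 0.21 in/h

Only the 3 blocks with intensity above φ contribute runoff: 0.7, 0.7, 0.8 in/h.
Σ(I−φ)·Δt = d  ⇒  (0.7+0.7+0.8 − 3φ)·1 = 1.57
φ = (2.200 − 1.57/1) / 3 = 0.21 in/h.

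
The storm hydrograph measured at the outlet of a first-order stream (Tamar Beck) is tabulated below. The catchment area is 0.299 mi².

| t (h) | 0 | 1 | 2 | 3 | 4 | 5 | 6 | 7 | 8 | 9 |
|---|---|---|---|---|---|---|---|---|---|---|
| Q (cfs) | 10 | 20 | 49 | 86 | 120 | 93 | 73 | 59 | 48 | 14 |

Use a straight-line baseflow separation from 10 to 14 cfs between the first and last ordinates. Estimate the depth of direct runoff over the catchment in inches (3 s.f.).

Direct runoff: 0.00, 9.56, 38.11, 74.67, 108.22, 80.78, 60.33, 45.89, 34.44, 0.00 cfs; ΣQ_DR = 452.0 cfs.
V = ΣQ_DR · Δt = 452.0 × 3600 s = 1.627 × 10^6 ft³.
Over A = 0.299 mi², depth = V / A = 2.34 in.

d ≈ 2.34 in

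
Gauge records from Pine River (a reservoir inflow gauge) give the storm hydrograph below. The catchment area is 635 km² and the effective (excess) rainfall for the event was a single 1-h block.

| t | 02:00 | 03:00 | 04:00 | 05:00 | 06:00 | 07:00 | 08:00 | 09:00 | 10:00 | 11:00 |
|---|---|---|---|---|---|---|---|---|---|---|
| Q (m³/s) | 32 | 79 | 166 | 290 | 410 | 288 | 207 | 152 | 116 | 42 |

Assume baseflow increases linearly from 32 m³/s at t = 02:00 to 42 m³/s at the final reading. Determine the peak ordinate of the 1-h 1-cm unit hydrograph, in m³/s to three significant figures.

Direct runoff: 0.00, 45.89, 131.78, 254.67, 373.56, 250.44, 168.33, 112.22, 75.11, 0.00 m³/s; ΣQ_DR = 1412 m³/s, peak = 373.56 m³/s.
Runoff depth d = ΣQ_DR·Δt / A = 1412 × 3600 / (635 km²) = 8.005 mm.
The 1-cm UH is the DRH scaled by (10 mm)/d, so U_p = 373.56 × 10/8.005 = 467 m³/s.

U_p ≈ 467 m³/s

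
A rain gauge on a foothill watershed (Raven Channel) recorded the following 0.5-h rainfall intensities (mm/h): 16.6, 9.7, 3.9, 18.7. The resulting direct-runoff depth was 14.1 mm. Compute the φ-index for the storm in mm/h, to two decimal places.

Only the 3 blocks with intensity above φ contribute runoff: 16.6, 9.7, 18.7 mm/h.
Σ(I−φ)·Δt = d  ⇒  (16.6+9.7+18.7 − 3φ)·0.5 = 14.1
φ = (45.00 − 14.1/0.5) / 3 = 5.60 mm/h.

φ ≈ 5.60 mm/h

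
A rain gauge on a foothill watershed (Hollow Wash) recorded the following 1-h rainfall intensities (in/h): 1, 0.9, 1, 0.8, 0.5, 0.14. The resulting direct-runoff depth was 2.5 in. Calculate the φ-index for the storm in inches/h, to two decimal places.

φ ≈ 0.34 in/h

Only the 5 blocks with intensity above φ contribute runoff: 1, 0.9, 1, 0.8, 0.5 in/h.
Σ(I−φ)·Δt = d  ⇒  (1+0.9+1+0.8+0.5 − 5φ)·1 = 2.5
φ = (4.200 − 2.5/1) / 5 = 0.34 in/h.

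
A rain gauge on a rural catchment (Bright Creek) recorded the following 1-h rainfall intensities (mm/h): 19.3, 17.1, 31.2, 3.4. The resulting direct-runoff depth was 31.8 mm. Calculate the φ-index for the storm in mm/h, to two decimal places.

φ ≈ 11.93 mm/h

Only the 3 blocks with intensity above φ contribute runoff: 19.3, 17.1, 31.2 mm/h.
Σ(I−φ)·Δt = d  ⇒  (19.3+17.1+31.2 − 3φ)·1 = 31.8
φ = (67.60 − 31.8/1) / 3 = 11.93 mm/h.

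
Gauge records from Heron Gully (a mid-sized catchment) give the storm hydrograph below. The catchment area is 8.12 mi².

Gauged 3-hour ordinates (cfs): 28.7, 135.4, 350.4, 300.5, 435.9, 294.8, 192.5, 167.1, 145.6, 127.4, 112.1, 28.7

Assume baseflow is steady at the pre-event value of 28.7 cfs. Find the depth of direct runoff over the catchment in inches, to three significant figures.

d ≈ 1.13 in

Direct runoff: 0.0, 106.7, 321.7, 271.8, 407.2, 266.1, 163.8, 138.4, 116.9, 98.7, 83.4, 0.0 cfs; ΣQ_DR = 1975 cfs.
V = ΣQ_DR · Δt = 1975 × 10800 s = 2.133 × 10^7 ft³.
Over A = 8.12 mi², depth = V / A = 1.13 in.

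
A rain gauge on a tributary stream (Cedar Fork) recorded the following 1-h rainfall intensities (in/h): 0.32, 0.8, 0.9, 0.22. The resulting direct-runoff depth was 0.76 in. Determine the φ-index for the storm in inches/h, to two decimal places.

φ ≈ 0.47 in/h

Only the 2 blocks with intensity above φ contribute runoff: 0.8, 0.9 in/h.
Σ(I−φ)·Δt = d  ⇒  (0.8+0.9 − 2φ)·1 = 0.76
φ = (1.700 − 0.76/1) / 2 = 0.47 in/h.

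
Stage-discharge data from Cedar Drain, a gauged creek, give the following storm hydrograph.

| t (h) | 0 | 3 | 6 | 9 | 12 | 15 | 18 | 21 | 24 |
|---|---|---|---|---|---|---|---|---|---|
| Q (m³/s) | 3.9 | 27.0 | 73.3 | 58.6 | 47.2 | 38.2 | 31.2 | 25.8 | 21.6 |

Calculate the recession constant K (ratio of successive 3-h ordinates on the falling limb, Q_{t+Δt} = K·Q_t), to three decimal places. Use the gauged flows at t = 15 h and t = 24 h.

Using the recession-limb readings at t = 15 h and t = 24 h: Q falls from 38.2 to 21.6 m³/s over 3 intervals.
K = (Q₂/Q₁)^(1/3) = (21.6/38.2)^(1/3) = 0.827.

K ≈ 0.827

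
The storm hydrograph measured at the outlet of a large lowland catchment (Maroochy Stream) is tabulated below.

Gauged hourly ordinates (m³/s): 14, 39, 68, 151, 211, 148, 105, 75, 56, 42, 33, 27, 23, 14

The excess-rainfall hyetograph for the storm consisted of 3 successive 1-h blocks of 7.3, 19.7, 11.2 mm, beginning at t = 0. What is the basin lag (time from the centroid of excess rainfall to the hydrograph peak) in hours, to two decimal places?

Centroid of excess rainfall: t_c = Σ P_i·t̄_i / ΣP_i = 1.6021 h (block centres at 0.5, 1.5, 2.5 h).
Hydrograph peak occurs at t = 4 h, so basin lag t_L = 4 − 1.6021 = 2.40 h.

t_L ≈ 2.40 h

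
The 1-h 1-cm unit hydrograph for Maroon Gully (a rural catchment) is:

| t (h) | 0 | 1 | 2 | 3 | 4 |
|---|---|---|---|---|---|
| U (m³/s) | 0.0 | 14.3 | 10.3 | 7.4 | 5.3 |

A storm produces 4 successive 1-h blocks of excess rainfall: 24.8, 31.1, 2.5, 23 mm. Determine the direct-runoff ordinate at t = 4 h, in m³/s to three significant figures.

By discrete convolution, Q_j = Σ (P_i / 10 mm) · U_{j−i}.
At t = 4 h (j=4): Q = (24.8/10)·5.3 + (31.1/10)·7.4 + (2.5/10)·10.3 + (23/10)·14.3 = 71.6 m³/s.

Q ≈ 71.6 m³/s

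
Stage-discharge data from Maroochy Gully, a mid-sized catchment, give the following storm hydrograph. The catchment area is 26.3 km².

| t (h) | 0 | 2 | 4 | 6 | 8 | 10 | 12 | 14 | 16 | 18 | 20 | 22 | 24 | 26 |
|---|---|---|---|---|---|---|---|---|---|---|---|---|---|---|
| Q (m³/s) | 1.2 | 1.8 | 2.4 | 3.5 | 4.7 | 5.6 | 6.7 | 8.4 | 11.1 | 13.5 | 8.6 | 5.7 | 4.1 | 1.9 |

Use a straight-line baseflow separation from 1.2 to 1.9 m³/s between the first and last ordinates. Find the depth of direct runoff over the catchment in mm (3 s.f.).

d ≈ 15.7 mm

Direct runoff: 0.00, 0.55, 1.09, 2.14, 3.28, 4.13, 5.18, 6.82, 9.47, 11.82, 6.86, 3.91, 2.25, 0.00 m³/s; ΣQ_DR = 57.50 m³/s.
V = ΣQ_DR · Δt = 57.50 × 7200 s = 4.140 × 10^5 m³.
Over A = 26.3 km², depth = V / A = 15.7 mm.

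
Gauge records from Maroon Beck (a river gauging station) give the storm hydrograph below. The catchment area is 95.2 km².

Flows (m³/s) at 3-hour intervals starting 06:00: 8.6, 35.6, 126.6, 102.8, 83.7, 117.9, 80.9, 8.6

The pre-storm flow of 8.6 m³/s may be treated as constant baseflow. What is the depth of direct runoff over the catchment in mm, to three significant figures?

Direct runoff: 0.0, 27.0, 118.0, 94.2, 75.1, 109.3, 72.3, 0.0 m³/s; ΣQ_DR = 495.9 m³/s.
V = ΣQ_DR · Δt = 495.9 × 10800 s = 5.356 × 10^6 m³.
Over A = 95.2 km², depth = V / A = 56.3 mm.

d ≈ 56.3 mm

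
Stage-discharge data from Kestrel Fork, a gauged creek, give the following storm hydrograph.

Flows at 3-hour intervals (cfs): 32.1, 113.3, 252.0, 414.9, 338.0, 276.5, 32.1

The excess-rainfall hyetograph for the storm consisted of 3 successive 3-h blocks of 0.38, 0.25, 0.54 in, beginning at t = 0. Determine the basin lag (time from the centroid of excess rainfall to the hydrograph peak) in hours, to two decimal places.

t_L ≈ 4.09 h

Centroid of excess rainfall: t_c = Σ P_i·t̄_i / ΣP_i = 4.9103 h (block centres at 1.5, 4.5, 7.5 h).
Hydrograph peak occurs at t = 9 h, so basin lag t_L = 9 − 4.9103 = 4.09 h.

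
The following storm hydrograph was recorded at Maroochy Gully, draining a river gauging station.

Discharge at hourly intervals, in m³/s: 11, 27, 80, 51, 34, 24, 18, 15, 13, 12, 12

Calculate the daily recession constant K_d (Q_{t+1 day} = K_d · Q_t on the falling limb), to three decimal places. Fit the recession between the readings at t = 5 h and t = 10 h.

Between t = 5 h and t = 10 h the flow falls from 24 to 12 m³/s over 5×1 h = 5 h.
Per-interval ratio K = (12/24)^(1/5) = 0.8706; K_d = K^(24/1) = 0.036.

K_d ≈ 0.036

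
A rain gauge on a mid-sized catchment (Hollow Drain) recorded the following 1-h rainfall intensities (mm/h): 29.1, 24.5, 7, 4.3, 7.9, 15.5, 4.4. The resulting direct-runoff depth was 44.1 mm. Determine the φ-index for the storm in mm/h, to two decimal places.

Only the 3 blocks with intensity above φ contribute runoff: 29.1, 24.5, 15.5 mm/h.
Σ(I−φ)·Δt = d  ⇒  (29.1+24.5+15.5 − 3φ)·1 = 44.1
φ = (69.10 − 44.1/1) / 3 = 8.33 mm/h.

φ ≈ 8.33 mm/h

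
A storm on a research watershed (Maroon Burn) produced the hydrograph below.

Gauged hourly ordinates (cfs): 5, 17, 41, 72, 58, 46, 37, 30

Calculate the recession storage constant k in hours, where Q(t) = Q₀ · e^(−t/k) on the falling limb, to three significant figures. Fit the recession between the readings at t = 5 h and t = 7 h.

k ≈ 4.68 h

On the falling limb, Q drops from 46 to 30 cfs between t = 5 h and t = 7 h (Δt = 2 h).
k = −Δt / ln(Q₂/Q₁) = −2 / ln(30/46) = 4.68 h.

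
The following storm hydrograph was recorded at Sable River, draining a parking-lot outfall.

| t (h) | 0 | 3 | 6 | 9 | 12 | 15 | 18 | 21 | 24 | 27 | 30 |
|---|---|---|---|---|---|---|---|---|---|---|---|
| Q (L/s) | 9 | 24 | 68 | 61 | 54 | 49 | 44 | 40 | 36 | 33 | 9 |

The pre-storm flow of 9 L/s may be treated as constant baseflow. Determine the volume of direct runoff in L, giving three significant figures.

V ≈ 3.54 × 10^6 L

Direct-runoff ordinates (Q − Q_b): 0.0, 15.0, 59.0, 52.0, 45.0, 40.0, 35.0, 31.0, 27.0, 24.0, 0.0 L/s.
ΣQ_DR = 328.0 L/s.
With Δt = 3 h = 10800 s, V = ΣQ_DR · Δt = 328.0 × 10800 = 3.54 × 10^6 L.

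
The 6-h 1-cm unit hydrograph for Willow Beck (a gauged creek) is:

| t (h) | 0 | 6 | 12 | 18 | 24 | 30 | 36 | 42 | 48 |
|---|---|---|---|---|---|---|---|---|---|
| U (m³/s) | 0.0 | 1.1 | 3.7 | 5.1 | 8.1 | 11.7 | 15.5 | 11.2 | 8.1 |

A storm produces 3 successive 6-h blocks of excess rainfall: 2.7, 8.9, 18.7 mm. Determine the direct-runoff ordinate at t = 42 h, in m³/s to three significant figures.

By discrete convolution, Q_j = Σ (P_i / 10 mm) · U_{j−i}.
At t = 42 h (j=7): Q = (2.7/10)·11.2 + (8.9/10)·15.5 + (18.7/10)·11.7 = 38.7 m³/s.

Q ≈ 38.7 m³/s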